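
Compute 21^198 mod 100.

By repeated squaring mod 100: 21^1≡21, 21^2≡41, 21^4≡81, 21^8≡61, 21^16≡21, 21^32≡41, 21^64≡81, 21^128≡61.
Since 198 = 2 + 4 + 64 + 128 in binary, 21^198 ≡ 41·81·81·61 ≡ 61 (mod 100).

61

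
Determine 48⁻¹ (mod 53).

53 = 1·48 + 5
48 = 9·5 + 3
5 = 1·3 + 2
3 = 1·2 + 1
2 = 2·1 + 0
Back-substituting gives 48·21 ≡ 1 (mod 53).

21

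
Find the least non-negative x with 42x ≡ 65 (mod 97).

42⁻¹ ≡ 67 (mod 97) because 42·67 = 2814 = 29·97 + 1.
So x ≡ 67·65 = 4355 ≡ 87 (mod 97).
Check: 42·87 = 3654 = 37·97 + 65.

87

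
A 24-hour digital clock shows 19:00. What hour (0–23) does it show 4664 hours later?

3

4664 mod 24 = 8 (since 194·24 = 4656).
(19 + 8) mod 24 = 3.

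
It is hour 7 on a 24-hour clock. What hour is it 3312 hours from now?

7

3312 mod 24 = 0 (since 138·24 = 3312).
(7 + 0) mod 24 = 7.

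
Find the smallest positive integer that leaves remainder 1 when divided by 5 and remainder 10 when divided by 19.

x ≡ 1 (mod 5) gives x ∈ {1, 6, 11, 16, 21, 26, 31, 36, …}.
The first of these with x mod 19 = 10 is 86.

86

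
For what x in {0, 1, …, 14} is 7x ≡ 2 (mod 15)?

11

The inverse of 7 mod 15 is 13 (since 7·13 = 91 ≡ 1).
Multiplying both sides by 13: x ≡ 13·2 = 26 ≡ 11 (mod 15).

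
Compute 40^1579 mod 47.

By repeated squaring mod 47: 40^1≡40, 40^2≡2, 40^4≡4, 40^8≡16, 40^16≡21, 40^32≡18, 40^64≡42, 40^128≡25, 40^256≡14, 40^512≡8, 40^1024≡17.
1579 = 1 + 2 + 8 + 32 + 512 + 1024, so 40^1579 ≡ 40·2·16·18·8·17 ≡ 44 (mod 47).

44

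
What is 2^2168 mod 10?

6

The units digit of 2^n cycles with period 4: 2, 4, 8, 6, …
2168 mod 4 = 0, so the last digit matches 2^4 = 6.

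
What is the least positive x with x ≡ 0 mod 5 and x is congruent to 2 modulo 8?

10

x ≡ 0 (mod 5) gives x ∈ {0, 5, 10}.
The first of these with x mod 8 = 2 is 10.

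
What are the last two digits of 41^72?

81

Successive squares of 41 mod 100: 41^1≡41, 41^2≡81, 41^4≡61, 41^8≡21, 41^16≡41, 41^32≡81, 41^64≡61.
Since 72 = 8 + 64 in binary, 41^72 ≡ 21·61 ≡ 81 (mod 100).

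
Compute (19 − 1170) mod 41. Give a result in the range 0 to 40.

1170 = 28·41 + 22, so 1170 mod 41 = 22.
(19 − 22) mod 41 = 38.

38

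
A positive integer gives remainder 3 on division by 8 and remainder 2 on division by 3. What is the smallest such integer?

11

x ≡ 2 (mod 3) gives x ∈ {2, 5, 8, 11}.
The first of these with x mod 8 = 3 is 11.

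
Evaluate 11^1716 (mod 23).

By repeated squaring mod 23: 11^1≡11, 11^2≡6, 11^4≡13, 11^8≡8, 11^16≡18, 11^32≡2, 11^64≡4, 11^128≡16, 11^256≡3, 11^512≡9, 11^1024≡12.
Since 1716 = 4 + 16 + 32 + 128 + 512 + 1024 in binary, 11^1716 ≡ 13·18·2·16·9·12 ≡ 1 (mod 23).

1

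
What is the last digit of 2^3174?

Last digits of 2^n: 2, 4, 8, 6 (period 4).
3174 mod 4 = 2, so the last digit matches 2^2 = 4.

4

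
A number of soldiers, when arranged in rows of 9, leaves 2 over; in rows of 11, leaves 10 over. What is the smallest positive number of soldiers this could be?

Since 11·5 ≡ 1 (mod 9), take x = 10 + 11·((2−10)·5 mod 9) = 10 + 11·5 = 65.
Check: 65 mod 9 = 2, 65 mod 11 = 10.

65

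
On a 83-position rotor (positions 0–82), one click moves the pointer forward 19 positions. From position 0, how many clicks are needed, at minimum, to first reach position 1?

35

19·35 = 665 = 8·83 + 1, so 19⁻¹ ≡ 35 (mod 83).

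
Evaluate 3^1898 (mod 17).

Successive squares of 3 mod 17: 3^1≡3, 3^2≡9, 3^4≡13, 3^8≡16, 3^16≡1, 3^32≡1, 3^64≡1, 3^128≡1, 3^256≡1, 3^512≡1, 3^1024≡1.
1898 = 2 + 8 + 32 + 64 + 256 + 512 + 1024, so 3^1898 ≡ 9·16·1·1·1·1·1 ≡ 8 (mod 17).

8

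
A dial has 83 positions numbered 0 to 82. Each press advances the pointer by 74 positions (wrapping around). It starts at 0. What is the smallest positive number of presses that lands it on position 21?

53

The inverse of 74 mod 83 is 46 (since 74·46 = 3404 ≡ 1).
So x ≡ 46·21 = 966 ≡ 53 (mod 83).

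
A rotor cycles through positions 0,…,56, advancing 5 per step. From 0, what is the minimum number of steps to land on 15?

3

5⁻¹ ≡ 23 (mod 57) because 5·23 = 115 = 2·57 + 1.
So x ≡ 23·15 = 345 ≡ 3 (mod 57).
Check: 5·3 = 15 = 0·57 + 15.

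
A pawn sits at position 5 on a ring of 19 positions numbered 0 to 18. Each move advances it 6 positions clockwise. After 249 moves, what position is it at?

249·6 = 1494.
1494 − 78·19 = 12, so 1494 ≡ 12 (mod 19).
(5 + 12) mod 19 = 17.

17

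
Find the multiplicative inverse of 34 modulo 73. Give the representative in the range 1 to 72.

58

73 = 2·34 + 5
34 = 6·5 + 4
5 = 1·4 + 1
4 = 4·1 + 0
Back-substituting gives 34·58 ≡ 1 (mod 73).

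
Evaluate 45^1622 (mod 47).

Square-and-reduce mod 47: 45^1≡45, 45^2≡4, 45^4≡16, 45^8≡21, 45^16≡18, 45^32≡42, 45^64≡25, 45^128≡14, 45^256≡8, 45^512≡17, 45^1024≡7.
1622 = 2 + 4 + 16 + 64 + 512 + 1024, so 45^1622 ≡ 4·16·18·25·17·7 ≡ 7 (mod 47).

7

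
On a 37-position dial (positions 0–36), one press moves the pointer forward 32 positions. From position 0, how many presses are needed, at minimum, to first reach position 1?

32·22 = 704 = 19·37 + 1, so 32⁻¹ ≡ 22 (mod 37).

22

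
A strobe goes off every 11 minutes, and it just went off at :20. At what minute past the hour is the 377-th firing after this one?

377·11 = 4147.
4147 = 69·60 + 7, so 4147 mod 60 = 7.
(20 + 7) mod 60 = 27.

27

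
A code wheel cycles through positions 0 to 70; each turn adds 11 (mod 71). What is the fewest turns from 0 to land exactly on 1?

13

11·13 = 143 = 2·71 + 1, so 11⁻¹ ≡ 13 (mod 71).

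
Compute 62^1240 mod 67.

15

Successive squares of 62 mod 67: 62^1≡62, 62^2≡25, 62^4≡22, 62^8≡15, 62^16≡24, 62^32≡40, 62^64≡59, 62^128≡64, 62^256≡9, 62^512≡14, 62^1024≡62.
1240 = 8 + 16 + 64 + 128 + 1024, so 62^1240 ≡ 15·24·59·64·62 ≡ 15 (mod 67).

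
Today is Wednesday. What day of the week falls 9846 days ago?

9846 mod 7 = 4 (since 1406·7 = 9842).
Wednesday − 4 days → Saturday.

Saturday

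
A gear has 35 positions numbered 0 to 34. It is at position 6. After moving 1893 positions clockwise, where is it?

Dividing 1893 by 35 gives quotient 54 and remainder 3.
(6 + 3) mod 35 = 9.

9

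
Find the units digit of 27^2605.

Powers of 7 mod 10 repeat with period 4: 7, 9, 3, 1.
2605 mod 4 = 1, so the last digit matches 7^1 = 7.

7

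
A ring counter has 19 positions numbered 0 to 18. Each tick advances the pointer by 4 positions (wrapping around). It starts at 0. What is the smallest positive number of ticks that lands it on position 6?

The inverse of 4 mod 19 is 5 (since 4·5 = 20 ≡ 1).
Multiplying both sides by 5: x ≡ 5·6 = 30 ≡ 11 (mod 19).
Check: 4·11 = 44 = 2·19 + 6.

11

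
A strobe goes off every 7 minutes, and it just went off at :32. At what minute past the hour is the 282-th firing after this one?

26

282·7 = 1974.
1974 mod 60 = 54 (since 32·60 = 1920).
(32 + 54) mod 60 = 26.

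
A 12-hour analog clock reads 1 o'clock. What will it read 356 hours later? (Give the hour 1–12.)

9

356 = 29·12 + 8, so 356 mod 12 = 8.
1 + 8 → 9 on a 12-hour dial.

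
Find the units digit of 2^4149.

2

Last digits of 2^n: 2, 4, 8, 6 (period 4).
4149 mod 4 = 1, so the last digit matches 2^1 = 2.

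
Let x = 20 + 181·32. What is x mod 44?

181·32 = 5792.
5792 − 131·44 = 28, so 5792 ≡ 28 (mod 44).
(20 + 28) mod 44 = 4.

4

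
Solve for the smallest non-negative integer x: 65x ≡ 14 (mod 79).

78

65⁻¹ ≡ 62 (mod 79) because 65·62 = 4030 = 51·79 + 1.
So x ≡ 62·14 = 868 ≡ 78 (mod 79).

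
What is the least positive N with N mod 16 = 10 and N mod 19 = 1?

58

x ≡ 10 (mod 16) gives x ∈ {10, 26, 42, 58}.
The first of these with x mod 19 = 1 is 58.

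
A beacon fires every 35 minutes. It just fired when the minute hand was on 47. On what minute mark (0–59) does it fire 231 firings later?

231·35 = 8085.
8085 = 134·60 + 45, so 8085 mod 60 = 45.
(47 + 45) mod 60 = 32.

32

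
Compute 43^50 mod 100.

Square-and-reduce mod 100: 43^1≡43, 43^2≡49, 43^4≡1, 43^8≡1, 43^16≡1, 43^32≡1.
Since 50 = 2 + 16 + 32 in binary, 43^50 ≡ 49·1·1 ≡ 49 (mod 100).

49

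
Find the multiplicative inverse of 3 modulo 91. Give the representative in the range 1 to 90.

61

3·61 = 183 = 2·91 + 1, so 3⁻¹ ≡ 61 (mod 91).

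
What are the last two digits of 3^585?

43

Square-and-reduce mod 100: 3^1≡3, 3^2≡9, 3^4≡81, 3^8≡61, 3^16≡21, 3^32≡41, 3^64≡81, 3^128≡61, 3^256≡21, 3^512≡41.
Since 585 = 1 + 8 + 64 + 512 in binary, 3^585 ≡ 3·61·81·41 ≡ 43 (mod 100).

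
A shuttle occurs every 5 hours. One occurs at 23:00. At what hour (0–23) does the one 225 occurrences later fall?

225·5 = 1125.
1125 mod 24 = 21 (since 46·24 = 1104).
(23 + 21) mod 24 = 20.

20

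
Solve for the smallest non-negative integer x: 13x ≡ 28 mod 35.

The inverse of 13 mod 35 is 27 (since 13·27 = 351 ≡ 1).
So x ≡ 27·28 = 756 ≡ 21 (mod 35).
Check: 13·21 = 273 = 7·35 + 28.

21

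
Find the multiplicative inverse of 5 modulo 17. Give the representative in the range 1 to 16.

17 = 3·5 + 2
5 = 2·2 + 1
2 = 2·1 + 0
Back-substituting gives 5·7 ≡ 1 (mod 17).

7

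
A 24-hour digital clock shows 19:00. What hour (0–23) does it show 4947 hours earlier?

4947 = 206·24 + 3, so 4947 mod 24 = 3.
(19 − 3) mod 24 = 16.

16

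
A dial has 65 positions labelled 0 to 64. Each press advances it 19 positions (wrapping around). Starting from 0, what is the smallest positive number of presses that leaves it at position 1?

19·24 = 456 = 7·65 + 1, so 19⁻¹ ≡ 24 (mod 65).

24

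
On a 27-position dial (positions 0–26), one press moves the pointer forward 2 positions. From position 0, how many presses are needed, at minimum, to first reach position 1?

14

27 = 13·2 + 1
2 = 2·1 + 0
Back-substituting gives 2·14 ≡ 1 (mod 27).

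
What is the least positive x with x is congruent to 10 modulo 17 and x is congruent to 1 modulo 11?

x ≡ 1 (mod 11) gives x ∈ {1, 12, 23, 34, 45, 56, 67, 78}.
The first of these with x mod 17 = 10 is 78.

78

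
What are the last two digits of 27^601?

By repeated squaring mod 100: 27^1≡27, 27^2≡29, 27^4≡41, 27^8≡81, 27^16≡61, 27^32≡21, 27^64≡41, 27^128≡81, 27^256≡61, 27^512≡21.
Since 601 = 1 + 8 + 16 + 64 + 512 in binary, 27^601 ≡ 27·81·61·41·21 ≡ 27 (mod 100).

27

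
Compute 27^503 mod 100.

Successive squares of 27 mod 100: 27^1≡27, 27^2≡29, 27^4≡41, 27^8≡81, 27^16≡61, 27^32≡21, 27^64≡41, 27^128≡81, 27^256≡61.
Since 503 = 1 + 2 + 4 + 16 + 32 + 64 + 128 + 256 in binary, 27^503 ≡ 27·29·41·61·21·41·81·61 ≡ 83 (mod 100).

83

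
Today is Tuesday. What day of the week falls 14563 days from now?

14563 = 2080·7 + 3, so 14563 mod 7 = 3.
Tuesday + 3 days → Friday.

Friday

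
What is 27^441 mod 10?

7

The units digit of 27^n cycles with period 4: 7, 9, 3, 1, …
441 leaves remainder 1 on division by 4, so 27^441 ends in 7.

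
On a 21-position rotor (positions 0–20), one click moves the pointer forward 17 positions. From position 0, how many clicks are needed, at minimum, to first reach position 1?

5

17·5 = 85 = 4·21 + 1, so 17⁻¹ ≡ 5 (mod 21).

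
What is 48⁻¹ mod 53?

53 = 1·48 + 5
48 = 9·5 + 3
5 = 1·3 + 2
3 = 1·2 + 1
2 = 2·1 + 0
Back-substituting gives 48·21 ≡ 1 (mod 53).

21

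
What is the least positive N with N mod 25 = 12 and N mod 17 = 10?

112

x ≡ 10 (mod 17) gives x ∈ {10, 27, 44, 61, 78, 95, 112}.
The first of these with x mod 25 = 12 is 112.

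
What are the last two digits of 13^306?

09

By repeated squaring mod 100: 13^1≡13, 13^2≡69, 13^4≡61, 13^8≡21, 13^16≡41, 13^32≡81, 13^64≡61, 13^128≡21, 13^256≡41.
Since 306 = 2 + 16 + 32 + 256 in binary, 13^306 ≡ 69·41·81·41 ≡ 9 (mod 100).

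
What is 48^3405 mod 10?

The units digit of 48^n cycles with period 4: 8, 4, 2, 6, …
3405 mod 4 = 1, so the last digit matches 8^1 = 8.

8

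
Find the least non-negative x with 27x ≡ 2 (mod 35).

The inverse of 27 mod 35 is 13 (since 27·13 = 351 ≡ 1).
So x ≡ 13·2 = 26 ≡ 26 (mod 35).

26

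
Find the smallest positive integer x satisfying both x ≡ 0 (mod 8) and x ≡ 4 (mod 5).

24

Since 5·5 ≡ 1 (mod 8), take x = 4 + 5·((0−4)·5 mod 8) = 4 + 5·4 = 24.
Check: 24 mod 8 = 0, 24 mod 5 = 4.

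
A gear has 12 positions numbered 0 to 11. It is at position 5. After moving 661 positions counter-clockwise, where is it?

661 mod 12 = 1 (since 55·12 = 660).
(5 − 1) mod 12 = 4.

4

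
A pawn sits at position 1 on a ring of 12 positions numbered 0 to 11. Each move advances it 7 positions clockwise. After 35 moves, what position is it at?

6

35·7 = 245.
245 mod 12 = 5 (since 20·12 = 240).
(1 + 5) mod 12 = 6.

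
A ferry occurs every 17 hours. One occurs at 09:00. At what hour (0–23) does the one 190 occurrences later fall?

23

190·17 = 3230.
3230 mod 24 = 14 (since 134·24 = 3216).
(9 + 14) mod 24 = 23.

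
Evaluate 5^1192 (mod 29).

25

Successive squares of 5 mod 29: 5^1≡5, 5^2≡25, 5^4≡16, 5^8≡24, 5^16≡25, 5^32≡16, 5^64≡24, 5^128≡25, 5^256≡16, 5^512≡24, 5^1024≡25.
1192 = 8 + 32 + 128 + 1024, so 5^1192 ≡ 24·16·25·25 ≡ 25 (mod 29).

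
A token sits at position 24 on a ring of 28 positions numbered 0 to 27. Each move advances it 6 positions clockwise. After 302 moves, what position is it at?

16

302·6 = 1812.
1812 mod 28 = 20 (since 64·28 = 1792).
(24 + 20) mod 28 = 16.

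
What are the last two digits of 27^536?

61

Square-and-reduce mod 100: 27^1≡27, 27^2≡29, 27^4≡41, 27^8≡81, 27^16≡61, 27^32≡21, 27^64≡41, 27^128≡81, 27^256≡61, 27^512≡21.
536 = 8 + 16 + 512, so 27^536 ≡ 81·61·21 ≡ 61 (mod 100).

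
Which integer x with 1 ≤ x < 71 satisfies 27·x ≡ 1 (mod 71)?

27·50 = 1350 = 19·71 + 1, so 27⁻¹ ≡ 50 (mod 71).

50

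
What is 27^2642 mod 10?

Last digits of 7^n: 7, 9, 3, 1 (period 4).
2642 leaves remainder 2 on division by 4, so 27^2642 ends in 9.

9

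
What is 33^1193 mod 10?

3

The units digit of 33^n cycles with period 4: 3, 9, 7, 1, …
1193 leaves remainder 1 on division by 4, so 33^1193 ends in 3.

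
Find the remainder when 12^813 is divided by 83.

Square-and-reduce mod 83: 12^1≡12, 12^2≡61, 12^4≡69, 12^8≡30, 12^16≡70, 12^32≡3, 12^64≡9, 12^128≡81, 12^256≡4, 12^512≡16.
813 = 1 + 4 + 8 + 32 + 256 + 512, so 12^813 ≡ 12·69·30·3·4·16 ≡ 17 (mod 83).

17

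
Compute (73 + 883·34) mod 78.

883·34 = 30022.
30022 = 384·78 + 70, so 30022 mod 78 = 70.
(73 + 70) mod 78 = 65.

65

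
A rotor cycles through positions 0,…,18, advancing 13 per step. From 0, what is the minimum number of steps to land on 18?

The inverse of 13 mod 19 is 3 (since 13·3 = 39 ≡ 1).
So x ≡ 3·18 = 54 ≡ 16 (mod 19).

16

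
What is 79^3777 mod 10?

Powers of 9 mod 10 repeat with period 2: 9, 1.
3777 mod 2 = 1, so the last digit matches 9^1 = 9.

9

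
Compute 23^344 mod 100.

Square-and-reduce mod 100: 23^1≡23, 23^2≡29, 23^4≡41, 23^8≡81, 23^16≡61, 23^32≡21, 23^64≡41, 23^128≡81, 23^256≡61.
Since 344 = 8 + 16 + 64 + 256 in binary, 23^344 ≡ 81·61·41·61 ≡ 41 (mod 100).

41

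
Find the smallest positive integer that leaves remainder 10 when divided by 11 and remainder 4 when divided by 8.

Since 8·7 ≡ 1 (mod 11), take x = 4 + 8·((10−4)·7 mod 11) = 4 + 8·9 = 76.
Check: 76 mod 11 = 10, 76 mod 8 = 4.

76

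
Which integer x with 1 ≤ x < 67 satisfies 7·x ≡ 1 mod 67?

48

7·48 = 336 = 5·67 + 1, so 7⁻¹ ≡ 48 (mod 67).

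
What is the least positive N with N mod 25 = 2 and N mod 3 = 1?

52

x ≡ 1 (mod 3) gives x ∈ {1, 4, 7, 10, 13, 16, 19, 22, …}.
The first of these with x mod 25 = 2 is 52.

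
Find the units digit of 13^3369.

Powers of 3 mod 10 repeat with period 4: 3, 9, 7, 1.
3369 mod 4 = 1, so the last digit matches 3^1 = 3.

3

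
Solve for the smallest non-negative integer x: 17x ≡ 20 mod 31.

The inverse of 17 mod 31 is 11 (since 17·11 = 187 ≡ 1).
So x ≡ 11·20 = 220 ≡ 3 (mod 31).

3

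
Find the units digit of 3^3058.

Last digits of 3^n: 3, 9, 7, 1 (period 4).
3058 mod 4 = 2, so the last digit matches 3^2 = 9.

9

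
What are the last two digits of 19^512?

By repeated squaring mod 100: 19^1≡19, 19^2≡61, 19^4≡21, 19^8≡41, 19^16≡81, 19^32≡61, 19^64≡21, 19^128≡41, 19^256≡81, 19^512≡61.
512 = 512, so 19^512 ≡ 61 ≡ 61 (mod 100).

61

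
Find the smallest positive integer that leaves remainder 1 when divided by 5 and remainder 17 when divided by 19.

36

x ≡ 1 (mod 5) gives x ∈ {1, 6, 11, 16, 21, 26, 31, 36}.
The first of these with x mod 19 = 17 is 36.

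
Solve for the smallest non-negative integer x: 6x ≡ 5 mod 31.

6

The inverse of 6 mod 31 is 26 (since 6·26 = 156 ≡ 1).
So x ≡ 26·5 = 130 ≡ 6 (mod 31).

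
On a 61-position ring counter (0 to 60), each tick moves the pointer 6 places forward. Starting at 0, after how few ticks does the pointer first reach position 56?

6⁻¹ ≡ 51 (mod 61) because 6·51 = 306 = 5·61 + 1.
So x ≡ 51·56 = 2856 ≡ 50 (mod 61).
Check: 6·50 = 300 = 4·61 + 56.

50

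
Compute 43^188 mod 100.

By repeated squaring mod 100: 43^1≡43, 43^2≡49, 43^4≡1, 43^8≡1, 43^16≡1, 43^32≡1, 43^64≡1, 43^128≡1.
Since 188 = 4 + 8 + 16 + 32 + 128 in binary, 43^188 ≡ 1·1·1·1·1 ≡ 1 (mod 100).

1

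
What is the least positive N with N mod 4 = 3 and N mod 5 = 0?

15

x ≡ 3 (mod 4) gives x ∈ {3, 7, 11, 15}.
The first of these with x mod 5 = 0 is 15.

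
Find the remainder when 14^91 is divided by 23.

By repeated squaring mod 23: 14^1≡14, 14^2≡12, 14^4≡6, 14^8≡13, 14^16≡8, 14^32≡18, 14^64≡2.
91 = 1 + 2 + 8 + 16 + 64, so 14^91 ≡ 14·12·13·8·2 ≡ 7 (mod 23).

7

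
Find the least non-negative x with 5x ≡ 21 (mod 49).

5⁻¹ ≡ 10 (mod 49) because 5·10 = 50 = 1·49 + 1.
So x ≡ 10·21 = 210 ≡ 14 (mod 49).
Check: 5·14 = 70 = 1·49 + 21.

14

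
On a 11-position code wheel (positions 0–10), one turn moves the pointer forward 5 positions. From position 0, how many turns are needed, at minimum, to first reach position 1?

9

5·9 = 45 = 4·11 + 1, so 5⁻¹ ≡ 9 (mod 11).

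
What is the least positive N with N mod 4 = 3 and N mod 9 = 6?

x ≡ 3 (mod 4) gives x ∈ {3, 7, 11, 15}.
The first of these with x mod 9 = 6 is 15.

15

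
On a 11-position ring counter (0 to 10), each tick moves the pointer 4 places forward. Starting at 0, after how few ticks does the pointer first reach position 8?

The inverse of 4 mod 11 is 3 (since 4·3 = 12 ≡ 1).
Multiplying both sides by 3: x ≡ 3·8 = 24 ≡ 2 (mod 11).

2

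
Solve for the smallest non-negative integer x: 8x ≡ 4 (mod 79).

The inverse of 8 mod 79 is 10 (since 8·10 = 80 ≡ 1).
So x ≡ 10·4 = 40 ≡ 40 (mod 79).
Check: 8·40 = 320 = 4·79 + 4.

40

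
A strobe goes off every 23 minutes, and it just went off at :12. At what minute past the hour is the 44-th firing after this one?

4

44·23 = 1012.
1012 = 16·60 + 52, so 1012 mod 60 = 52.
(12 + 52) mod 60 = 4.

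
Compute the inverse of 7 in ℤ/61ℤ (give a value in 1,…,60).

35

7·35 = 245 = 4·61 + 1, so 7⁻¹ ≡ 35 (mod 61).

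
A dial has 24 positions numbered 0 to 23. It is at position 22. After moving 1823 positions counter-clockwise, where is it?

1823 mod 24 = 23 (since 75·24 = 1800).
(22 − 23) mod 24 = 23.

23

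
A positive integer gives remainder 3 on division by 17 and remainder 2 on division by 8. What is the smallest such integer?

x ≡ 2 (mod 8) gives x ∈ {2, 10, 18, 26, 34, 42, 50, 58, …}.
The first of these with x mod 17 = 3 is 122.

122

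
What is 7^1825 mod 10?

The units digit of 7^n cycles with period 4: 7, 9, 3, 1, …
1825 leaves remainder 1 on division by 4, so 7^1825 ends in 7.

7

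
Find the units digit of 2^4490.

4

Powers of 2 mod 10 repeat with period 4: 2, 4, 8, 6.
4490 mod 4 = 2, so the last digit matches 2^2 = 4.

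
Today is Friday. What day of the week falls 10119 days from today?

10119 mod 7 = 4 (since 1445·7 = 10115).
Friday + 4 days → Tuesday.

Tuesday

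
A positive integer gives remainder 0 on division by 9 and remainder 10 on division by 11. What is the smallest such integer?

54

x ≡ 0 (mod 9) gives x ∈ {0, 9, 18, 27, 36, 45, 54}.
The first of these with x mod 11 = 10 is 54.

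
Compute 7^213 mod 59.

Square-and-reduce mod 59: 7^1≡7, 7^2≡49, 7^4≡41, 7^8≡29, 7^16≡15, 7^32≡48, 7^64≡3, 7^128≡9.
Since 213 = 1 + 4 + 16 + 64 + 128 in binary, 7^213 ≡ 7·41·15·3·9 ≡ 5 (mod 59).

5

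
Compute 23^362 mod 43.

Square-and-reduce mod 43: 23^1≡23, 23^2≡13, 23^4≡40, 23^8≡9, 23^16≡38, 23^32≡25, 23^64≡23, 23^128≡13, 23^256≡40.
362 = 2 + 8 + 32 + 64 + 256, so 23^362 ≡ 13·9·25·23·40 ≡ 17 (mod 43).

17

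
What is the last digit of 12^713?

The units digit of 12^n cycles with period 4: 2, 4, 8, 6, …
713 leaves remainder 1 on division by 4, so 12^713 ends in 2.

2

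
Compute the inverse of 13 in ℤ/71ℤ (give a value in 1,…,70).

71 = 5·13 + 6
13 = 2·6 + 1
6 = 6·1 + 0
Back-substituting gives 13·11 ≡ 1 (mod 71).

11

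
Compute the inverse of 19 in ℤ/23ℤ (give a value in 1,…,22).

19·17 = 323 = 14·23 + 1, so 19⁻¹ ≡ 17 (mod 23).

17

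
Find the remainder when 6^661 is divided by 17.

Successive squares of 6 mod 17: 6^1≡6, 6^2≡2, 6^4≡4, 6^8≡16, 6^16≡1, 6^32≡1, 6^64≡1, 6^128≡1, 6^256≡1, 6^512≡1.
661 = 1 + 4 + 16 + 128 + 512, so 6^661 ≡ 6·4·1·1·1 ≡ 7 (mod 17).

7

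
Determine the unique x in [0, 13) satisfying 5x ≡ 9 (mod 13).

5⁻¹ ≡ 8 (mod 13) because 5·8 = 40 = 3·13 + 1.
So x ≡ 8·9 = 72 ≡ 7 (mod 13).

7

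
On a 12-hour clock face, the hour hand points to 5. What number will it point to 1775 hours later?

Dividing 1775 by 12 gives quotient 147 and remainder 11.
5 + 11 → 4 on a 12-hour dial.

4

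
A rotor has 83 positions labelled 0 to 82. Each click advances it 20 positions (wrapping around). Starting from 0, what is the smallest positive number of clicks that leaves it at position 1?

83 = 4·20 + 3
20 = 6·3 + 2
3 = 1·2 + 1
2 = 2·1 + 0
Back-substituting gives 20·54 ≡ 1 (mod 83).

54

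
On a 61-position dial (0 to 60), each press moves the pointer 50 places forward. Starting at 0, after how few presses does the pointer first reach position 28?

50⁻¹ ≡ 11 (mod 61) because 50·11 = 550 = 9·61 + 1.
So x ≡ 11·28 = 308 ≡ 3 (mod 61).

3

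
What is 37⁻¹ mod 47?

47 = 1·37 + 10
37 = 3·10 + 7
10 = 1·7 + 3
7 = 2·3 + 1
3 = 3·1 + 0
Back-substituting gives 37·14 ≡ 1 (mod 47).

14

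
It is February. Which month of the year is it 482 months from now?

482 − 40·12 = 2, so 482 ≡ 2 (mod 12).
February + 2 months → April.

April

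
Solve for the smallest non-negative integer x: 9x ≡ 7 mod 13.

8

9⁻¹ ≡ 3 (mod 13) because 9·3 = 27 = 2·13 + 1.
So x ≡ 3·7 = 21 ≡ 8 (mod 13).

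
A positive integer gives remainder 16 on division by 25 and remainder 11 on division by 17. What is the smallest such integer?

266

x ≡ 11 (mod 17) gives x ∈ {11, 28, 45, 62, 79, 96, 113, 130, …}.
The first of these with x mod 25 = 16 is 266.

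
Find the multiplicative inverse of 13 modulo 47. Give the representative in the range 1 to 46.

13·29 = 377 = 8·47 + 1, so 13⁻¹ ≡ 29 (mod 47).

29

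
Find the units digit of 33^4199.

7

Powers of 3 mod 10 repeat with period 4: 3, 9, 7, 1.
4199 leaves remainder 3 on division by 4, so 33^4199 ends in 7.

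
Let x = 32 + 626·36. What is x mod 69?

626·36 = 22536.
22536 mod 69 = 42 (since 326·69 = 22494).
(32 + 42) mod 69 = 5.

5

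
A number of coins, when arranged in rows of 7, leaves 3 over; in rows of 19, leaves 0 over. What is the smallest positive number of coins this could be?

38

x ≡ 3 (mod 7) gives x ∈ {3, 10, 17, 24, 31, 38}.
The first of these with x mod 19 = 0 is 38.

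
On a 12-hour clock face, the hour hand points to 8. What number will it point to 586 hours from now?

Dividing 586 by 12 gives quotient 48 and remainder 10.
8 + 10 → 6 on a 12-hour dial.

6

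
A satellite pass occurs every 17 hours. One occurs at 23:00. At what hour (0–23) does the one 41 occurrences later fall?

0

41·17 = 697.
Dividing 697 by 24 gives quotient 29 and remainder 1.
(23 + 1) mod 24 = 0.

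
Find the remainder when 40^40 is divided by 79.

Successive squares of 40 mod 79: 40^1≡40, 40^2≡20, 40^4≡5, 40^8≡25, 40^16≡72, 40^32≡49.
40 = 8 + 32, so 40^40 ≡ 25·49 ≡ 40 (mod 79).

40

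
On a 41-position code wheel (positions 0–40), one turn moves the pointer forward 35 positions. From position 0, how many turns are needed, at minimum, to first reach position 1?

34

41 = 1·35 + 6
35 = 5·6 + 5
6 = 1·5 + 1
5 = 5·1 + 0
Back-substituting gives 35·34 ≡ 1 (mod 41).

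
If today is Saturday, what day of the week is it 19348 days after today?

Saturday

19348 − 2764·7 = 0, so 19348 ≡ 0 (mod 7).
Saturday + 0 days → Saturday.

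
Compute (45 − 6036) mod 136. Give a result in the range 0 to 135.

6036 = 44·136 + 52, so 6036 mod 136 = 52.
(45 − 52) mod 136 = 129.

129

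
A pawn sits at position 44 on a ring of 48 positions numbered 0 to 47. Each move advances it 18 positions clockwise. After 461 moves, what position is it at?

461·18 = 8298.
8298 mod 48 = 42 (since 172·48 = 8256).
(44 + 42) mod 48 = 38.

38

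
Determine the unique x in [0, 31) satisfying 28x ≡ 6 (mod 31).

29

The inverse of 28 mod 31 is 10 (since 28·10 = 280 ≡ 1).
Multiplying both sides by 10: x ≡ 10·6 = 60 ≡ 29 (mod 31).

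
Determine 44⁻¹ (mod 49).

39

49 = 1·44 + 5
44 = 8·5 + 4
5 = 1·4 + 1
4 = 4·1 + 0
Back-substituting gives 44·39 ≡ 1 (mod 49).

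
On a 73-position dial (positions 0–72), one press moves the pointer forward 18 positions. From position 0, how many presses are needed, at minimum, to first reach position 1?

69

18·69 = 1242 = 17·73 + 1, so 18⁻¹ ≡ 69 (mod 73).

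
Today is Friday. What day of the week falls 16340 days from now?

16340 = 2334·7 + 2, so 16340 mod 7 = 2.
Friday + 2 days → Sunday.

Sunday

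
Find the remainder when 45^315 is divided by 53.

By repeated squaring mod 53: 45^1≡45, 45^2≡11, 45^4≡15, 45^8≡13, 45^16≡10, 45^32≡47, 45^64≡36, 45^128≡24, 45^256≡46.
Since 315 = 1 + 2 + 8 + 16 + 32 + 256 in binary, 45^315 ≡ 45·11·13·10·47·46 ≡ 18 (mod 53).

18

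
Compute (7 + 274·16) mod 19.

2

274·16 = 4384.
4384 = 230·19 + 14, so 4384 mod 19 = 14.
(7 + 14) mod 19 = 2.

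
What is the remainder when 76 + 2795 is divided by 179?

7

2795 mod 179 = 110 (since 15·179 = 2685).
(76 + 110) mod 179 = 7.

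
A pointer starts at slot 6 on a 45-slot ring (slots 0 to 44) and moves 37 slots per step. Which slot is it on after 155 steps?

155·37 = 5735.
5735 = 127·45 + 20, so 5735 mod 45 = 20.
(6 + 20) mod 45 = 26.

26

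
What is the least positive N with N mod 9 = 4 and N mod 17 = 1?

103

Since 17·8 ≡ 1 (mod 9), take x = 1 + 17·((4−1)·8 mod 9) = 1 + 17·6 = 103.
Check: 103 mod 9 = 4, 103 mod 17 = 1.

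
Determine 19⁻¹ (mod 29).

29 = 1·19 + 10
19 = 1·10 + 9
10 = 1·9 + 1
9 = 9·1 + 0
Back-substituting gives 19·26 ≡ 1 (mod 29).

26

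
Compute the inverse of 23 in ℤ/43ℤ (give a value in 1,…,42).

15

43 = 1·23 + 20
23 = 1·20 + 3
20 = 6·3 + 2
3 = 1·2 + 1
2 = 2·1 + 0
Back-substituting gives 23·15 ≡ 1 (mod 43).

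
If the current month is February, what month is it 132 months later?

February

Dividing 132 by 12 gives quotient 11 and remainder 0.
February + 0 months → February.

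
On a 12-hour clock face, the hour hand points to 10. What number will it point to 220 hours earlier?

220 mod 12 = 4 (since 18·12 = 216).
10 − 4 → 6 on a 12-hour dial.

6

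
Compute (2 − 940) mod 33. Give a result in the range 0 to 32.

940 − 28·33 = 16, so 940 ≡ 16 (mod 33).
(2 − 16) mod 33 = 19.

19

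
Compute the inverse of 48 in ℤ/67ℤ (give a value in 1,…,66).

7

67 = 1·48 + 19
48 = 2·19 + 10
19 = 1·10 + 9
10 = 1·9 + 1
9 = 9·1 + 0
Back-substituting gives 48·7 ≡ 1 (mod 67).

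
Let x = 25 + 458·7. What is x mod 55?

41

458·7 = 3206.
3206 mod 55 = 16 (since 58·55 = 3190).
(25 + 16) mod 55 = 41.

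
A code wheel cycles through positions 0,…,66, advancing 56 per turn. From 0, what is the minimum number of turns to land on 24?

The inverse of 56 mod 67 is 6 (since 56·6 = 336 ≡ 1).
So x ≡ 6·24 = 144 ≡ 10 (mod 67).

10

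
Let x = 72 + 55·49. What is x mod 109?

42

55·49 = 2695.
2695 mod 109 = 79 (since 24·109 = 2616).
(72 + 79) mod 109 = 42.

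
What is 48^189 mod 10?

8

Powers of 8 mod 10 repeat with period 4: 8, 4, 2, 6.
189 leaves remainder 1 on division by 4, so 48^189 ends in 8.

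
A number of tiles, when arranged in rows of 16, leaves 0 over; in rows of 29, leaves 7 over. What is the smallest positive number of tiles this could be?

x ≡ 0 (mod 16) gives x ∈ {0, 16, 32, 48, 64, 80, 96, 112, …}.
The first of these with x mod 29 = 7 is 384.

384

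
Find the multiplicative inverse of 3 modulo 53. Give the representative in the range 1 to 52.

3·18 = 54 = 1·53 + 1, so 3⁻¹ ≡ 18 (mod 53).

18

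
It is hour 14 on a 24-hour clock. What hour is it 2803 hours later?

9

2803 = 116·24 + 19, so 2803 mod 24 = 19.
(14 + 19) mod 24 = 9.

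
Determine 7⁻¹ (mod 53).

38

7·38 = 266 = 5·53 + 1, so 7⁻¹ ≡ 38 (mod 53).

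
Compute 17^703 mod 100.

Square-and-reduce mod 100: 17^1≡17, 17^2≡89, 17^4≡21, 17^8≡41, 17^16≡81, 17^32≡61, 17^64≡21, 17^128≡41, 17^256≡81, 17^512≡61.
703 = 1 + 2 + 4 + 8 + 16 + 32 + 128 + 512, so 17^703 ≡ 17·89·21·41·81·61·41·61 ≡ 13 (mod 100).

13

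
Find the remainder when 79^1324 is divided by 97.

75

Square-and-reduce mod 97: 79^1≡79, 79^2≡33, 79^4≡22, 79^8≡96, 79^16≡1, 79^32≡1, 79^64≡1, 79^128≡1, 79^256≡1, 79^512≡1, 79^1024≡1.
Since 1324 = 4 + 8 + 32 + 256 + 1024 in binary, 79^1324 ≡ 22·96·1·1·1 ≡ 75 (mod 97).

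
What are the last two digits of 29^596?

21

By repeated squaring mod 100: 29^1≡29, 29^2≡41, 29^4≡81, 29^8≡61, 29^16≡21, 29^32≡41, 29^64≡81, 29^128≡61, 29^256≡21, 29^512≡41.
Since 596 = 4 + 16 + 64 + 512 in binary, 29^596 ≡ 81·21·81·41 ≡ 21 (mod 100).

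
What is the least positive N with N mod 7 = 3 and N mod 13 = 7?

x ≡ 3 (mod 7) gives x ∈ {3, 10, 17, 24, 31, 38, 45, 52, …}.
The first of these with x mod 13 = 7 is 59.

59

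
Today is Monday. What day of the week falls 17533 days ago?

17533 − 2504·7 = 5, so 17533 ≡ 5 (mod 7).
Monday − 5 days → Wednesday.

Wednesday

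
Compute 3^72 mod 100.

41

By repeated squaring mod 100: 3^1≡3, 3^2≡9, 3^4≡81, 3^8≡61, 3^16≡21, 3^32≡41, 3^64≡81.
72 = 8 + 64, so 3^72 ≡ 61·81 ≡ 41 (mod 100).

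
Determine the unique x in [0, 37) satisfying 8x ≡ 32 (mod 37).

4

The inverse of 8 mod 37 is 14 (since 8·14 = 112 ≡ 1).
So x ≡ 14·32 = 448 ≡ 4 (mod 37).
Check: 8·4 = 32 = 0·37 + 32.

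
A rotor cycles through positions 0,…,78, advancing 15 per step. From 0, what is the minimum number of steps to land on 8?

69

The inverse of 15 mod 79 is 58 (since 15·58 = 870 ≡ 1).
So x ≡ 58·8 = 464 ≡ 69 (mod 79).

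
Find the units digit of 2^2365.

The units digit of 2^n cycles with period 4: 2, 4, 8, 6, …
2365 mod 4 = 1, so the last digit matches 2^1 = 2.

2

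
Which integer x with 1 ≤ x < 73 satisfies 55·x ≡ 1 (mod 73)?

55·4 = 220 = 3·73 + 1, so 55⁻¹ ≡ 4 (mod 73).

4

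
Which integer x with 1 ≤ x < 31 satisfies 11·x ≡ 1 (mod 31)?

31 = 2·11 + 9
11 = 1·9 + 2
9 = 4·2 + 1
2 = 2·1 + 0
Back-substituting gives 11·17 ≡ 1 (mod 31).

17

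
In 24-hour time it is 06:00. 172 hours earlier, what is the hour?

2

172 = 7·24 + 4, so 172 mod 24 = 4.
(6 − 4) mod 24 = 2.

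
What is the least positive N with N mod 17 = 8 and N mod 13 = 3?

x ≡ 3 (mod 13) gives x ∈ {3, 16, 29, 42}.
The first of these with x mod 17 = 8 is 42.

42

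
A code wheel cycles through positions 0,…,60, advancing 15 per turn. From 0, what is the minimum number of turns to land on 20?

42

The inverse of 15 mod 61 is 57 (since 15·57 = 855 ≡ 1).
Multiplying both sides by 57: x ≡ 57·20 = 1140 ≡ 42 (mod 61).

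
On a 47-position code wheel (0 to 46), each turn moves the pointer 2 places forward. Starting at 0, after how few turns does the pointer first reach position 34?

17

2⁻¹ ≡ 24 (mod 47) because 2·24 = 48 = 1·47 + 1.
So x ≡ 24·34 = 816 ≡ 17 (mod 47).
Check: 2·17 = 34 = 0·47 + 34.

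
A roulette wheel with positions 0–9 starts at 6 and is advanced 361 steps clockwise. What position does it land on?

7

361 mod 10 = 1 (since 36·10 = 360).
(6 + 1) mod 10 = 7.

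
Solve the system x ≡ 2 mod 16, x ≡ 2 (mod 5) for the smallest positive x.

2

x ≡ 2 (mod 5) gives x ∈ {2}.
The first of these with x mod 16 = 2 is 2.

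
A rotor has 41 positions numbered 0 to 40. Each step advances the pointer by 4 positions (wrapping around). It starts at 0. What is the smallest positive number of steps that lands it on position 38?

4⁻¹ ≡ 31 (mod 41) because 4·31 = 124 = 3·41 + 1.
Multiplying both sides by 31: x ≡ 31·38 = 1178 ≡ 30 (mod 41).

30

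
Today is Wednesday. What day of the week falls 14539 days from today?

14539 − 2077·7 = 0, so 14539 ≡ 0 (mod 7).
Wednesday + 0 days → Wednesday.

Wednesday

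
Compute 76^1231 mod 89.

By repeated squaring mod 89: 76^1≡76, 76^2≡80, 76^4≡81, 76^8≡64, 76^16≡2, 76^32≡4, 76^64≡16, 76^128≡78, 76^256≡32, 76^512≡45, 76^1024≡67.
Since 1231 = 1 + 2 + 4 + 8 + 64 + 128 + 1024 in binary, 76^1231 ≡ 76·80·81·64·16·78·67 ≡ 41 (mod 89).

41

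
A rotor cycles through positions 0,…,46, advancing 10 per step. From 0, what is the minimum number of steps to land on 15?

25

The inverse of 10 mod 47 is 33 (since 10·33 = 330 ≡ 1).
So x ≡ 33·15 = 495 ≡ 25 (mod 47).
Check: 10·25 = 250 = 5·47 + 15.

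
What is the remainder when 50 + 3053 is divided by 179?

60

3053 = 17·179 + 10, so 3053 mod 179 = 10.
(50 + 10) mod 179 = 60.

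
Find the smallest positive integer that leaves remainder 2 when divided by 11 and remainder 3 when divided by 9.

57

x ≡ 3 (mod 9) gives x ∈ {3, 12, 21, 30, 39, 48, 57}.
The first of these with x mod 11 = 2 is 57.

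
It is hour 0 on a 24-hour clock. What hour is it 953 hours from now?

17

953 mod 24 = 17 (since 39·24 = 936).
(0 + 17) mod 24 = 17.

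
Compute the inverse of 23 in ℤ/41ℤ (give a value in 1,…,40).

41 = 1·23 + 18
23 = 1·18 + 5
18 = 3·5 + 3
5 = 1·3 + 2
3 = 1·2 + 1
2 = 2·1 + 0
Back-substituting gives 23·25 ≡ 1 (mod 41).

25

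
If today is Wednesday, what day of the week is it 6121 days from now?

Saturday

6121 mod 7 = 3 (since 874·7 = 6118).
Wednesday + 3 days → Saturday.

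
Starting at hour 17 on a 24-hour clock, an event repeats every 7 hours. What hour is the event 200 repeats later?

1

200·7 = 1400.
1400 − 58·24 = 8, so 1400 ≡ 8 (mod 24).
(17 + 8) mod 24 = 1.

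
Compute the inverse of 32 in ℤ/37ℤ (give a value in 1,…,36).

37 = 1·32 + 5
32 = 6·5 + 2
5 = 2·2 + 1
2 = 2·1 + 0
Back-substituting gives 32·22 ≡ 1 (mod 37).

22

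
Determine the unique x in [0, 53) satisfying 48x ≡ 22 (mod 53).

38

48⁻¹ ≡ 21 (mod 53) because 48·21 = 1008 = 19·53 + 1.
Multiplying both sides by 21: x ≡ 21·22 = 462 ≡ 38 (mod 53).
Check: 48·38 = 1824 = 34·53 + 22.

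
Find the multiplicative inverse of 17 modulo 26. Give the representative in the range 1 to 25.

23

26 = 1·17 + 9
17 = 1·9 + 8
9 = 1·8 + 1
8 = 8·1 + 0
Back-substituting gives 17·23 ≡ 1 (mod 26).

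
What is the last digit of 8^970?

4

The units digit of 8^n cycles with period 4: 8, 4, 2, 6, …
970 leaves remainder 2 on division by 4, so 8^970 ends in 4.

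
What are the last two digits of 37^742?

By repeated squaring mod 100: 37^1≡37, 37^2≡69, 37^4≡61, 37^8≡21, 37^16≡41, 37^32≡81, 37^64≡61, 37^128≡21, 37^256≡41, 37^512≡81.
Since 742 = 2 + 4 + 32 + 64 + 128 + 512 in binary, 37^742 ≡ 69·61·81·61·21·81 ≡ 69 (mod 100).

69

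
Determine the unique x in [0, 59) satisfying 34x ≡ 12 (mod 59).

42

34⁻¹ ≡ 33 (mod 59) because 34·33 = 1122 = 19·59 + 1.
Multiplying both sides by 33: x ≡ 33·12 = 396 ≡ 42 (mod 59).
Check: 34·42 = 1428 = 24·59 + 12.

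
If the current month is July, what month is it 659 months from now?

Dividing 659 by 12 gives quotient 54 and remainder 11.
July + 11 months → June.

June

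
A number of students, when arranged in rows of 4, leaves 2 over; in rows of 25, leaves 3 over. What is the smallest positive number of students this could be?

x ≡ 2 (mod 4) gives x ∈ {2, 6, 10, 14, 18, 22, 26, 30, …}.
The first of these with x mod 25 = 3 is 78.

78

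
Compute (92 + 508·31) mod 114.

508·31 = 15748.
15748 − 138·114 = 16, so 15748 ≡ 16 (mod 114).
(92 + 16) mod 114 = 108.

108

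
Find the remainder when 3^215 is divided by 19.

Successive squares of 3 mod 19: 3^1≡3, 3^2≡9, 3^4≡5, 3^8≡6, 3^16≡17, 3^32≡4, 3^64≡16, 3^128≡9.
215 = 1 + 2 + 4 + 16 + 64 + 128, so 3^215 ≡ 3·9·5·17·16·9 ≡ 13 (mod 19).

13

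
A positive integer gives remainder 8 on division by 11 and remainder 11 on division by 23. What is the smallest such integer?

195

Since 23·1 ≡ 1 (mod 11), take x = 11 + 23·((8−11)·1 mod 11) = 11 + 23·8 = 195.
Check: 195 mod 11 = 8, 195 mod 23 = 11.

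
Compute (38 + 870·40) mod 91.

870·40 = 34800.
Dividing 34800 by 91 gives quotient 382 and remainder 38.
(38 + 38) mod 91 = 76.

76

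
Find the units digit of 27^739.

3

The units digit of 27^n cycles with period 4: 7, 9, 3, 1, …
739 mod 4 = 3, so the last digit matches 7^3 = 3.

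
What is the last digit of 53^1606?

Powers of 3 mod 10 repeat with period 4: 3, 9, 7, 1.
1606 leaves remainder 2 on division by 4, so 53^1606 ends in 9.

9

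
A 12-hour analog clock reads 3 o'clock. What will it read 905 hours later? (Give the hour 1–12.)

8

905 mod 12 = 5 (since 75·12 = 900).
3 + 5 → 8 on a 12-hour dial.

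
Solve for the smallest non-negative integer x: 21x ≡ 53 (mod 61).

49

The inverse of 21 mod 61 is 32 (since 21·32 = 672 ≡ 1).
Multiplying both sides by 32: x ≡ 32·53 = 1696 ≡ 49 (mod 61).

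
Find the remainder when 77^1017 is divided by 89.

77

Square-and-reduce mod 89: 77^1≡77, 77^2≡55, 77^4≡88, 77^8≡1, 77^16≡1, 77^32≡1, 77^64≡1, 77^128≡1, 77^256≡1, 77^512≡1.
1017 = 1 + 8 + 16 + 32 + 64 + 128 + 256 + 512, so 77^1017 ≡ 77·1·1·1·1·1·1·1 ≡ 77 (mod 89).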